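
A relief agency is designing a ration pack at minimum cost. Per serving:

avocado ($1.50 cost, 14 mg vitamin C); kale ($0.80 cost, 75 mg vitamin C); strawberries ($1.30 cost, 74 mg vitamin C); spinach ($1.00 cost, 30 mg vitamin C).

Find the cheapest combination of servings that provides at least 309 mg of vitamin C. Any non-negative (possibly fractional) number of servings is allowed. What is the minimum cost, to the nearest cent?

$3.30

Cost per mg of vitamin C: kale $0.0107, strawberries $0.0176, spinach $0.0333, avocado $0.1071.
With no serving limits, use only kale: 309 mg / 75 mg = 4.12 servings × $0.80 = $3.30.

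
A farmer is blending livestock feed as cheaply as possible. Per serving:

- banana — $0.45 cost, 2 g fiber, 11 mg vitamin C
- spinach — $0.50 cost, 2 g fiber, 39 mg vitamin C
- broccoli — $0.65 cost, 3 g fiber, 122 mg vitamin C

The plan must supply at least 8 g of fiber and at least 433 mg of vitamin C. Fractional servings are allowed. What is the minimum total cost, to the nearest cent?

$2.31

For a min-cost LP with two ≥-constraints, a basic feasible solution has at most two positive variables.
banana only: max(8/2, 433/11) = 39.36 servings → $17.71.
spinach only: max(8/2, 433/39) = 11.1 servings → $5.55.
broccoli only: max(8/3, 433/122) = 3.549 servings → $2.31.
banana + spinach: the both-tight solution has a negative serving — not a feasible corner.
banana + broccoli: intersection lies outside the first quadrant.
spinach + broccoli: intersection lies outside the first quadrant.
The minimum over all feasible corners is $2.31.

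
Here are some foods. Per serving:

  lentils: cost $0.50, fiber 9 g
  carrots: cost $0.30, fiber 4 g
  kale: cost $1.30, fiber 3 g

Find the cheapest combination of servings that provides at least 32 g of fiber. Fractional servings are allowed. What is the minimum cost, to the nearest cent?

$1.78

Cost per g of fiber: lentils $0.0556, carrots $0.0750, kale $0.4333.
With no serving limits, use only lentils: 32 g / 9 g = 3.556 servings × $0.50 = $1.78.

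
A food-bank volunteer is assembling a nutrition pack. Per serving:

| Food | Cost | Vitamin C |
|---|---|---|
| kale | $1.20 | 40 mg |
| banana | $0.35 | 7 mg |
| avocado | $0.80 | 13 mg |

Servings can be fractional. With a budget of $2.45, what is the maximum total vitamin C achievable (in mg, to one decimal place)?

Vitamin C per dollar: kale 33.33, banana 20, avocado 16.25.
With no serving limits, spend the whole cost allowance on kale: $2.45 / $1.20 × 40 mg = 81.7 mg.

81.7 mg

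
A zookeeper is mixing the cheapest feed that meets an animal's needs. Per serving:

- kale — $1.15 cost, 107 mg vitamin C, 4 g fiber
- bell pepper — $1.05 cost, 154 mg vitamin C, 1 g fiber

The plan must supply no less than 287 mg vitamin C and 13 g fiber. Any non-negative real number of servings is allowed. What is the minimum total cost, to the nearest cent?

$3.74

At the optimum either one food covers both requirements or two foods hit both targets exactly; no other combination can be cheaper.
kale only: max(287/107, 13/4) = 3.25 servings → $3.74.
bell pepper only: max(287/154, 13/1) = 13 servings → $13.65.
kale + bell pepper: intersection lies outside the first quadrant.
Cheapest feasible corner: $3.74.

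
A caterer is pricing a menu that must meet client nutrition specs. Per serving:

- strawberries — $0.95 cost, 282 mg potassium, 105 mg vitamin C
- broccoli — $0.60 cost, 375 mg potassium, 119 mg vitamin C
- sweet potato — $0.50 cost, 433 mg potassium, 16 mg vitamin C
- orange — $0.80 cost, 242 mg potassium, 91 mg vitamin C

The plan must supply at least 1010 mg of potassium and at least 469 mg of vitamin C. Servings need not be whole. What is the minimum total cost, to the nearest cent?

Check every corner: each single food scaled to meet both minima, and each pair solved so both constraints bind.
strawberries only: max(1010/282, 469/105) = 4.467 servings → $4.24.
broccoli only: max(1010/375, 469/119) = 3.941 servings → $2.36.
sweet potato only: max(1010/433, 469/16) = 29.31 servings → $14.66.
orange only: max(1010/242, 469/91) = 5.154 servings → $4.12.
strawberries + broccoli: the both-tight solution has a negative serving — not a feasible corner.
strawberries + sweet potato: intersection lies outside the first quadrant.
strawberries + orange: intersection lies outside the first quadrant.
broccoli + sweet potato: intersection lies outside the first quadrant.
broccoli + orange: intersection lies outside the first quadrant.
sweet potato + orange with both targets exact would need a negative amount; discard.
Cheapest feasible corner: $2.36.

$2.36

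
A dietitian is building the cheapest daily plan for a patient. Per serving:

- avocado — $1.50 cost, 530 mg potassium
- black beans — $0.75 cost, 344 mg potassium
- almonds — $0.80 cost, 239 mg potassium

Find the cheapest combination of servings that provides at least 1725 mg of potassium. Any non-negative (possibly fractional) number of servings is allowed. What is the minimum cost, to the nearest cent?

$3.76

Cost per mg of potassium: black beans $0.0022, avocado $0.0028, almonds $0.0033.
With no serving limits, use only black beans: 1725 mg / 344 mg = 5.015 servings × $0.75 = $3.76.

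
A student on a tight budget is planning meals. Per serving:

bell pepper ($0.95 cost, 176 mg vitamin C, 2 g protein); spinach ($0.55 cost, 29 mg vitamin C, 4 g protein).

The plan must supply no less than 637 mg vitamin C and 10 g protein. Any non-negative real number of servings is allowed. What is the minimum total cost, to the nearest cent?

At the optimum either one food covers both requirements or two foods hit both targets exactly; no other combination can be cheaper.
bell pepper only: max(637/176, 10/2) = 5 servings → $4.75.
spinach only: max(637/29, 10/4) = 21.97 servings → $12.08.
bell pepper + spinach with both tight: 3.495 servings and 0.7523 servings → $3.73.
The minimum over all feasible corners is $3.73.

$3.73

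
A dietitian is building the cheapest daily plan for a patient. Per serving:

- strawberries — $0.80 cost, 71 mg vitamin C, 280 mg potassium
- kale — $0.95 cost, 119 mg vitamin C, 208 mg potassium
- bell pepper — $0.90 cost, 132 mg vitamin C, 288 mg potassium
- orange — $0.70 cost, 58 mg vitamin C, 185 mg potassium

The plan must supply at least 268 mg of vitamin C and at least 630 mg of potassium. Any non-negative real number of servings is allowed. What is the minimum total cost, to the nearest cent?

$1.94

This is a tiny linear program; its minimum lies at a vertex of the feasible set. List the vertices and price them.
strawberries only: max(268/71, 630/280) = 3.775 servings → $3.02.
kale only: max(268/119, 630/208) = 3.029 servings → $2.88.
bell pepper only: max(268/132, 630/288) = 2.188 servings → $1.97.
orange only: max(268/58, 630/185) = 4.621 servings → $3.23.
strawberries + kale with both tight: 1.036 servings and 1.634 servings → $2.38.
strawberries + bell pepper with both tight: 0.3619 servings and 1.836 servings → $1.94.
strawberries + orange: intersection lies outside the first quadrant.
kale + bell pepper: the both-tight solution has a negative serving — not a feasible corner.
kale + orange with both tight: 1.31 servings and 1.932 servings → $2.60.
bell pepper + orange with both tight: 1.69 servings and 0.7745 servings → $2.06.
Cheapest feasible corner: $1.94.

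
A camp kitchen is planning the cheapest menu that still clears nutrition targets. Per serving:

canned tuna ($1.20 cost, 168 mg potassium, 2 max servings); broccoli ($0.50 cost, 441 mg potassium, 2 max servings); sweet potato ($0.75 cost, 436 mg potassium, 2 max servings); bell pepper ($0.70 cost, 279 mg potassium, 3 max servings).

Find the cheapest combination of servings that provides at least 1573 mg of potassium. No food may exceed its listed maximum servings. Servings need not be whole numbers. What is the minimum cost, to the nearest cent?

Cost per mg of potassium: broccoli $0.0011, sweet potato $0.0017, bell pepper $0.0025, canned tuna $0.0071.
Take 2 servings of broccoli: +882.0 mg potassium for $1.00 (total $1.00, still need 691.0 mg).
Take 1.585 servings of sweet potato: +691.0 mg potassium for $1.19 (total $2.19, still need 0.0 mg).
Filling from the cheapest source first is optimal under one linear minimum: $2.19.

$2.19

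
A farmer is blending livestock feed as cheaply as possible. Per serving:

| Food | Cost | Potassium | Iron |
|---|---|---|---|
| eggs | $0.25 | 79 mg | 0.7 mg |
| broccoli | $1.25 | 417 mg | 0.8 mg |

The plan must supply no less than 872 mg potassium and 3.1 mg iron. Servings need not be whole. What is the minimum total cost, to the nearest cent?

$2.65

At the optimum either one food covers both requirements or two foods hit both targets exactly; no other combination can be cheaper.
eggs only: max(872/79, 3.1/0.7) = 11.04 servings → $2.76.
broccoli only: max(872/417, 3.1/0.8) = 3.875 servings → $4.84.
eggs + broccoli with both tight: 2.602 servings and 1.598 servings → $2.65.
So the least-cost plan costs $2.65.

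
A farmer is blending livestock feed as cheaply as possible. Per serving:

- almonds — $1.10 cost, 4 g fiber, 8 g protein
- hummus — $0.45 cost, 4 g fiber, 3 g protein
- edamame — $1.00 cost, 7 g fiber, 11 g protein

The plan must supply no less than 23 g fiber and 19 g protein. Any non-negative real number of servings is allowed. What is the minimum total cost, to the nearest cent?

$2.65

For a min-cost LP with two ≥-constraints, a basic feasible solution has at most two positive variables.
almonds only: max(23/4, 19/8) = 5.75 servings → $6.33.
hummus only: max(23/4, 19/3) = 6.333 servings → $2.85.
edamame only: max(23/7, 19/11) = 3.286 servings → $3.29.
almonds + hummus with both tight: 0.35 servings and 5.4 servings → $2.81.
almonds + edamame: intersection lies outside the first quadrant.
hummus + edamame with both tight: 5.217 servings and 0.3043 servings → $2.65.
The minimum over all feasible corners is $2.65.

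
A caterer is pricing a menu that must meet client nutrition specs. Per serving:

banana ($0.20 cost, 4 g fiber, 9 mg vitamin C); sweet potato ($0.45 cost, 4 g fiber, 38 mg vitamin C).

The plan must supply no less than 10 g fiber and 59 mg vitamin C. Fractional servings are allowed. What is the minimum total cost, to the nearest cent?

$0.81

This is a tiny linear program; its minimum lies at a vertex of the feasible set. List the vertices and price them.
banana only: max(10/4, 59/9) = 6.556 servings → $1.31.
sweet potato only: max(10/4, 59/38) = 2.5 servings → $1.12.
banana + sweet potato with both tight: 1.241 servings and 1.259 servings → $0.81.
The minimum over all feasible corners is $0.81.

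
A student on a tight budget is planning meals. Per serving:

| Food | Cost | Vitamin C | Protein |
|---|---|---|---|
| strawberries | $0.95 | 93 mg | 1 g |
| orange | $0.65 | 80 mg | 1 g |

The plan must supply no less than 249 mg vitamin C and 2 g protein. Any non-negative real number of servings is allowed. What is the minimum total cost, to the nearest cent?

Check every corner: each single food scaled to meet both minima, and each pair solved so both constraints bind.
strawberries only: max(249/93, 2/1) = 2.677 servings → $2.54.
orange only: max(249/80, 2/1) = 3.112 servings → $2.02.
strawberries + orange: intersection lies outside the first quadrant.
The minimum over all feasible corners is $2.02.

$2.02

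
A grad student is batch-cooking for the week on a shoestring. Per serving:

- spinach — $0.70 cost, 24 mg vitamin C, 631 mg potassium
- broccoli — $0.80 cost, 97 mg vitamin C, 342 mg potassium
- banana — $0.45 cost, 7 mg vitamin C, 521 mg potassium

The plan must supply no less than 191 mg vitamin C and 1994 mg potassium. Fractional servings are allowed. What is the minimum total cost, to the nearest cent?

With two linear requirements the optimum uses one or two foods; enumerate the corners.
spinach only: max(191/24, 1994/631) = 7.958 servings → $5.57.
broccoli only: max(191/97, 1994/342) = 5.83 servings → $4.66.
banana only: max(191/7, 1994/521) = 27.29 servings → $12.28.
spinach + broccoli with both tight: 2.417 servings and 1.371 servings → $2.79.
spinach + banana with both targets exact would need a negative amount; discard.
broccoli + banana with both tight: 1.777 servings and 2.661 servings → $2.62.
Cheapest feasible corner: $2.62.

$2.62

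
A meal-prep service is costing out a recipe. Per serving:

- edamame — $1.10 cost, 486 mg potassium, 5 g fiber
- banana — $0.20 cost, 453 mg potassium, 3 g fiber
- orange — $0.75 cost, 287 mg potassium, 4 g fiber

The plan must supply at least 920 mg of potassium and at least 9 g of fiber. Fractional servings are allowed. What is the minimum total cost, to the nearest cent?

$0.60

Check every corner: each single food scaled to meet both minima, and each pair solved so both constraints bind.
edamame only: max(920/486, 9/5) = 1.893 servings → $2.08.
banana only: max(920/453, 9/3) = 3 servings → $0.60.
orange only: max(920/287, 9/4) = 3.206 servings → $2.40.
edamame + banana with both tight: 1.632 servings and 0.28 servings → $1.85.
edamame + orange: the both-tight solution has a negative serving — not a feasible corner.
banana + orange with both tight: 1.154 servings and 1.385 servings → $1.27.
So the least-cost plan costs $0.60.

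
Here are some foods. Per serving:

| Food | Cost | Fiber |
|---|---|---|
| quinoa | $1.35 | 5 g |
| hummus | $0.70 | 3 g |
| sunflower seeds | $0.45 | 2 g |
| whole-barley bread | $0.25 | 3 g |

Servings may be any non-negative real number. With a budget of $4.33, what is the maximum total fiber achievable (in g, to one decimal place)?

52.0 g

Fiber per dollar: whole-barley bread 12, sunflower seeds 4.444, hummus 4.286, quinoa 3.704.
With no serving limits, spend the whole cost allowance on whole-barley bread: $4.33 / $0.25 × 3 g = 52.0 g.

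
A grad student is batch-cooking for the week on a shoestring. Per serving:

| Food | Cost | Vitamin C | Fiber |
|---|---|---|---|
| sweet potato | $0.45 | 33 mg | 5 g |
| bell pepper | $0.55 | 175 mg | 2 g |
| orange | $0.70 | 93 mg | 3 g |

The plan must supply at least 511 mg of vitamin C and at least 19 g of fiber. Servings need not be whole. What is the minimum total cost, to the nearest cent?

$2.59

This is a tiny linear program; its minimum lies at a vertex of the feasible set. List the vertices and price them.
sweet potato only: max(511/33, 19/5) = 15.48 servings → $6.97.
bell pepper only: max(511/175, 19/2) = 9.5 servings → $5.22.
orange only: max(511/93, 19/3) = 6.333 servings → $4.43.
sweet potato + bell pepper with both tight: 2.847 servings and 2.383 servings → $2.59.
sweet potato + orange with both tight: 0.6393 servings and 5.268 servings → $3.98.
bell pepper + orange with both targets exact would need a negative amount; discard.
Cheapest feasible corner: $2.59.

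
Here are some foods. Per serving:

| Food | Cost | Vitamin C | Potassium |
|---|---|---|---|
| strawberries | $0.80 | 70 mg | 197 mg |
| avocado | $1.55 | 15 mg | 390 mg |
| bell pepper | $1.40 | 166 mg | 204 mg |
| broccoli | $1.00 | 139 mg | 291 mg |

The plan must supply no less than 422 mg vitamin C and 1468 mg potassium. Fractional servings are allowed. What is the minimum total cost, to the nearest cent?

At the optimum either one food covers both requirements or two foods hit both targets exactly; no other combination can be cheaper.
strawberries only: max(422/70, 1468/197) = 7.452 servings → $5.96.
avocado only: max(422/15, 1468/390) = 28.13 servings → $43.61.
bell pepper only: max(422/166, 1468/204) = 7.196 servings → $10.07.
broccoli only: max(422/139, 1468/291) = 5.045 servings → $5.04.
strawberries + avocado with both tight: 5.856 servings and 0.8062 servings → $5.93.
strawberries + bell pepper: intersection lies outside the first quadrant.
strawberries + broccoli: the both-tight solution has a negative serving — not a feasible corner.
avocado + bell pepper with both tight: 2.555 servings and 2.311 servings → $7.20.
avocado + broccoli with both tight: 1.63 servings and 2.86 servings → $5.39.
bell pepper + broccoli with both targets exact would need a negative amount; discard.
So the least-cost plan costs $5.04.

$5.04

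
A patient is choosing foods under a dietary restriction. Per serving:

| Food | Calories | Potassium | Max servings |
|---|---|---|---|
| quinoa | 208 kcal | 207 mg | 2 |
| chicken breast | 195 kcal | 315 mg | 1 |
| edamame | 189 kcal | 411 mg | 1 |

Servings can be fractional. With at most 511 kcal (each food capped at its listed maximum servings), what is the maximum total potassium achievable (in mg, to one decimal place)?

852.4 mg

Potassium per kcal: edamame 2.175, chicken breast 1.615, quinoa 0.9952.
Take 1 serving of edamame: uses 189 kcal, +411.0 mg potassium (running total 411.0 mg).
Take 1 serving of chicken breast: uses 195 kcal, +315.0 mg potassium (running total 726.0 mg).
Take 0.6106 servings of quinoa: uses 127 kcal, +126.4 mg potassium (running total 852.4 mg).
Greedy by best ratio exhausts the calories allowance optimally: 852.4 mg.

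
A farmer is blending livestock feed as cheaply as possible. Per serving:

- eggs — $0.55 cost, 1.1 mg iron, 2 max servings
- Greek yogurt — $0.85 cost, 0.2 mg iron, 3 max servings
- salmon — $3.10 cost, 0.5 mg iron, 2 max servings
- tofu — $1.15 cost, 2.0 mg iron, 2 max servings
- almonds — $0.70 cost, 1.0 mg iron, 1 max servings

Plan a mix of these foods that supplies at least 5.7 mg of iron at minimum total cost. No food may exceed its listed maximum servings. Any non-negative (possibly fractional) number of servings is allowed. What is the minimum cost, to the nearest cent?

Cost per mg of iron: eggs $0.5000, tofu $0.5750, almonds $0.7000, Greek yogurt $4.2500, salmon $6.2000.
Take 2 servings of eggs: +2.2 mg iron for $1.10 (total $1.10, still need 3.5 mg).
Take 1.75 servings of tofu: +3.5 mg iron for $2.01 (total $3.11, still need 0.0 mg).
Greedy by cheapest-per-mg is optimal for a single linear constraint, so the minimum cost is $3.11.

$3.11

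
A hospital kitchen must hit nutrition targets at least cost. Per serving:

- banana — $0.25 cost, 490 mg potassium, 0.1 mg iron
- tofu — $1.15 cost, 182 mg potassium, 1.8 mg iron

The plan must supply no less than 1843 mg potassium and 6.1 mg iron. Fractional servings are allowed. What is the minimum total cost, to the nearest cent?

At the optimum either one food covers both requirements or two foods hit both targets exactly; no other combination can be cheaper.
banana only: max(1843/490, 6.1/0.1) = 61 servings → $15.25.
tofu only: max(1843/182, 6.1/1.8) = 10.13 servings → $11.65.
banana + tofu with both tight: 2.555 servings and 3.247 servings → $4.37.
The minimum over all feasible corners is $4.37.

$4.37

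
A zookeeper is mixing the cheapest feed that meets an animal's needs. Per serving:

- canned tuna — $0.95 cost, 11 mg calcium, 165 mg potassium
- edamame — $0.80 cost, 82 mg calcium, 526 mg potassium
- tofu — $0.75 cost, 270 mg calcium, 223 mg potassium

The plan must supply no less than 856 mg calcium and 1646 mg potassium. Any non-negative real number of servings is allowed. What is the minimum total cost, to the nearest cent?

canned tuna only: max(856/11, 1646/165) = 77.82 servings → $73.93.
edamame only: max(856/82, 1646/526) = 10.44 servings → $8.35.
tofu only: max(856/270, 1646/223) = 7.381 servings → $5.54.
canned tuna + edamame: intersection lies outside the first quadrant.
canned tuna + tofu with both tight: 6.023 servings and 2.925 servings → $7.92.
edamame + tofu with both tight: 2.049 servings and 2.548 servings → $3.55.
Cheapest feasible corner: $3.55.

$3.55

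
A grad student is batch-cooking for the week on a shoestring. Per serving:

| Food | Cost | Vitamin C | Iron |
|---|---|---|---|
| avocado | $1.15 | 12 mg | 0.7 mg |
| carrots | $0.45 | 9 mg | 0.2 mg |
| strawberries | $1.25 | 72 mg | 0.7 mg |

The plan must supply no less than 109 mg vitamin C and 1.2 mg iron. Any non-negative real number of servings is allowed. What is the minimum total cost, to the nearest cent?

$2.12

Minimising a linear cost over {vitamin C ≥ 109, iron ≥ 1.2, servings ≥ 0} — the optimum is at a vertex, using one or two foods.
avocado only: max(109/12, 1.2/0.7) = 9.083 servings → $10.45.
carrots only: max(109/9, 1.2/0.2) = 12.11 servings → $5.45.
strawberries only: max(109/72, 1.2/0.7) = 1.714 servings → $2.14.
avocado + carrots: intersection lies outside the first quadrant.
avocado + strawberries with both tight: 0.2405 servings and 1.474 servings → $2.12.
carrots + strawberries with both tight: 1.247 servings and 1.358 servings → $2.26.
So the least-cost plan costs $2.12.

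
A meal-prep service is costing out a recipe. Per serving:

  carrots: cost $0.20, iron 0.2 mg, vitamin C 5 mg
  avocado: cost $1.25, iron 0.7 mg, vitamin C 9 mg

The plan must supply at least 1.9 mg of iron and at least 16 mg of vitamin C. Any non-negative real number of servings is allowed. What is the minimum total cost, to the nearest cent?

Minimising a linear cost over {iron ≥ 1.9, vitamin C ≥ 16, servings ≥ 0} — the optimum is at a vertex, using one or two foods.
carrots only: max(1.9/0.2, 16/5) = 9.5 servings → $1.90.
avocado only: max(1.9/0.7, 16/9) = 2.714 servings → $3.39.
carrots + avocado: the both-tight solution has a negative serving — not a feasible corner.
The minimum over all feasible corners is $1.90.

$1.90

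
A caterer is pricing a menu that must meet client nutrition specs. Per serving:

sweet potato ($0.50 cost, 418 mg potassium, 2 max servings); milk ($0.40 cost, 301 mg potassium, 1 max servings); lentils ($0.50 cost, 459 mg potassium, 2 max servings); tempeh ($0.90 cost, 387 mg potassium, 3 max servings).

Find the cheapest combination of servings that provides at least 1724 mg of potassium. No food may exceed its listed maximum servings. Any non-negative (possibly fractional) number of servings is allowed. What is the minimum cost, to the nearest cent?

Cost per mg of potassium: lentils $0.0011, sweet potato $0.0012, milk $0.0013, tempeh $0.0023.
Take 2 servings of lentils: +918.0 mg potassium for $1.00 (total $1.00, still need 806.0 mg).
Take 1.928 servings of sweet potato: +806.0 mg potassium for $0.96 (total $1.96, still need 0.0 mg).
Filling from the cheapest source first is optimal under one linear minimum: $1.96.

$1.96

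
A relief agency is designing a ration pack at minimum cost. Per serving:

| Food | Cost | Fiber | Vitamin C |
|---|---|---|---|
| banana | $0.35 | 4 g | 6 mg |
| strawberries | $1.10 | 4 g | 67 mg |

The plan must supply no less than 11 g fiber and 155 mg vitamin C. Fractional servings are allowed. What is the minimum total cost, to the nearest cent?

$2.67

Check every corner: each single food scaled to meet both minima, and each pair solved so both constraints bind.
banana only: max(11/4, 155/6) = 25.83 servings → $9.04.
strawberries only: max(11/4, 155/67) = 2.75 servings → $3.02.
banana + strawberries with both tight: 0.4795 servings and 2.27 servings → $2.67.
The minimum over all feasible corners is $2.67.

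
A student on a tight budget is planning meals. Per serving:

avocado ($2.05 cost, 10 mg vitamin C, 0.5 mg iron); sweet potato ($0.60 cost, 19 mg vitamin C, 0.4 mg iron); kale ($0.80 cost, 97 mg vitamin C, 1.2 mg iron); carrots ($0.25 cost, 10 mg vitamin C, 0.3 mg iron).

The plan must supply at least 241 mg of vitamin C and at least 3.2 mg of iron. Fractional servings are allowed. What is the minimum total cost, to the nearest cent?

Check every corner: each single food scaled to meet both minima, and each pair solved so both constraints bind.
avocado only: max(241/10, 3.2/0.5) = 24.1 servings → $49.41.
sweet potato only: max(241/19, 3.2/0.4) = 12.68 servings → $7.61.
kale only: max(241/97, 3.2/1.2) = 2.667 servings → $2.13.
carrots only: max(241/10, 3.2/0.3) = 24.1 servings → $6.03.
avocado + sweet potato: the both-tight solution has a negative serving — not a feasible corner.
avocado + kale with both tight: 0.5808 servings and 2.425 servings → $3.13.
avocado + carrots: intersection lies outside the first quadrant.
sweet potato + kale with both tight: 1.325 servings and 2.225 servings → $2.58.
sweet potato + carrots with both targets exact would need a negative amount; discard.
kale + carrots with both tight: 2.357 servings and 1.24 servings → $2.20.
The minimum over all feasible corners is $2.13.

$2.13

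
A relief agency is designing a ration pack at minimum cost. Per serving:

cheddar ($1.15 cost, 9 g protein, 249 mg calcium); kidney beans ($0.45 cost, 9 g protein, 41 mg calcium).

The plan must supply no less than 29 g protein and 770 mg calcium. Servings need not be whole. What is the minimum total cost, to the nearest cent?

$3.60

Compare the cost at each extreme point of the feasible region.
cheddar only: max(29/9, 770/249) = 3.222 servings → $3.71.
kidney beans only: max(29/9, 770/41) = 18.78 servings → $8.45.
cheddar + kidney beans with both tight: 3.067 servings and 0.1554 servings → $3.60.
So the least-cost plan costs $3.60.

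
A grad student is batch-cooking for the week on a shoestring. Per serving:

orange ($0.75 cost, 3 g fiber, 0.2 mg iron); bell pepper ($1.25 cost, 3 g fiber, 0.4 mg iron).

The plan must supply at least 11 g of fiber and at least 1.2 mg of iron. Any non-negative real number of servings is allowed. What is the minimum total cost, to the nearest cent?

Two binding constraints pin down two serving amounts, so the optimal mix uses at most two foods. The candidates are each food alone (scaled to the tighter of fiber/iron) and each pair with both constraints tight.
orange only: max(11/3, 1.2/0.2) = 6 servings → $4.50.
bell pepper only: max(11/3, 1.2/0.4) = 3.667 servings → $4.58.
orange + bell pepper with both tight: 1.333 servings and 2.333 servings → $3.92.
So the least-cost plan costs $3.92.

$3.92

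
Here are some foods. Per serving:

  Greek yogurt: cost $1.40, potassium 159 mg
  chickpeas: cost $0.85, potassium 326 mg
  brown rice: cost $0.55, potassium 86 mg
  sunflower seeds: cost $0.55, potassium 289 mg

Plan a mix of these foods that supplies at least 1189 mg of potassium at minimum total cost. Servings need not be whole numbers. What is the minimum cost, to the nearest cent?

Cost per mg of potassium: sunflower seeds $0.0019, chickpeas $0.0026, brown rice $0.0064, Greek yogurt $0.0088.
With no serving limits, use only sunflower seeds: 1189 mg / 289 mg = 4.114 servings × $0.55 = $2.26.

$2.26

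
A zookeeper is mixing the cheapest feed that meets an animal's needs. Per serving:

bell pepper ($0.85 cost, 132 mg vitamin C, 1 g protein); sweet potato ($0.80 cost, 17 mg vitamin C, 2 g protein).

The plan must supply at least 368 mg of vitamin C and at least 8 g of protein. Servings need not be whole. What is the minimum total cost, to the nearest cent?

$4.29

Two binding constraints pin down two serving amounts, so the optimal mix uses at most two foods. The candidates are each food alone (scaled to the tighter of vitamin C/protein) and each pair with both constraints tight.
bell pepper only: max(368/132, 8/1) = 8 servings → $6.80.
sweet potato only: max(368/17, 8/2) = 21.65 servings → $17.32.
bell pepper + sweet potato with both tight: 2.429 servings and 2.785 servings → $4.29.
Cheapest feasible corner: $4.29.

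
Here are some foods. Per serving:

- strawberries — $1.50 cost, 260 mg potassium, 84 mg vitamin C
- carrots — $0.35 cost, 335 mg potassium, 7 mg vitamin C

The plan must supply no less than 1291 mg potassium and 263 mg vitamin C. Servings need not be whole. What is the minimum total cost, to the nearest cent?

$5.04

The cheapest plan sits at a corner of the feasible region — with two constraints it uses at most two foods.
strawberries only: max(1291/260, 263/84) = 4.965 servings → $7.45.
carrots only: max(1291/335, 263/7) = 37.57 servings → $13.15.
strawberries + carrots with both tight: 3.004 servings and 1.522 servings → $5.04.
The minimum over all feasible corners is $5.04.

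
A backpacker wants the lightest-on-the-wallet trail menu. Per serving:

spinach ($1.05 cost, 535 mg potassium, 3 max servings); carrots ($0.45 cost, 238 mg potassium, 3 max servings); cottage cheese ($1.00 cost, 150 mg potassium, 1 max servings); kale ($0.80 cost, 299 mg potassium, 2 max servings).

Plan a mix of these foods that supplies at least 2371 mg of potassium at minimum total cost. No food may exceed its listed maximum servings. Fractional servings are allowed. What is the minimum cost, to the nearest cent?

$4.64

Cost per mg of potassium: carrots $0.0019, spinach $0.0020, kale $0.0027, cottage cheese $0.0067.
Take 3 servings of carrots: +714.0 mg potassium for $1.35 (total $1.35, still need 1657.0 mg).
Take 3 servings of spinach: +1605.0 mg potassium for $3.15 (total $4.50, still need 52.0 mg).
Take 0.1739 servings of kale: +52.0 mg potassium for $0.14 (total $4.64, still need 0.0 mg).
Greedy by cheapest-per-mg is optimal for a single linear constraint, so the minimum cost is $4.64.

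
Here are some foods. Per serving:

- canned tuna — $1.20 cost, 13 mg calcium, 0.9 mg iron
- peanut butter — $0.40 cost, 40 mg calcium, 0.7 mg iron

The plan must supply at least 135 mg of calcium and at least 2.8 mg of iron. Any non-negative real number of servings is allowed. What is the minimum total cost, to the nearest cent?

A basic optimal solution has at most two foods positive. Try each food alone and each pair with both targets met exactly.
canned tuna only: max(135/13, 2.8/0.9) = 10.38 servings → $12.46.
peanut butter only: max(135/40, 2.8/0.7) = 4 servings → $1.60.
canned tuna + peanut butter with both tight: 0.6506 servings and 3.164 servings → $2.05.
Cheapest feasible corner: $1.60.

$1.60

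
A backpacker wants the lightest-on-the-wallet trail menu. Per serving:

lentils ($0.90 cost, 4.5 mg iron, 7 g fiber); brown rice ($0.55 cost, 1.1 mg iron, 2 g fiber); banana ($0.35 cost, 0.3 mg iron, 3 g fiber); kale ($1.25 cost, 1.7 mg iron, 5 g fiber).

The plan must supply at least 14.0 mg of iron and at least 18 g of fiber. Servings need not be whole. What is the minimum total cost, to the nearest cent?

$2.80

Compare the cost at each extreme point of the feasible region.
lentils only: max(14.0/4.5, 18/7) = 3.111 servings → $2.80.
brown rice only: max(14.0/1.1, 18/2) = 12.73 servings → $7.00.
banana only: max(14.0/0.3, 18/3) = 46.67 servings → $16.33.
kale only: max(14.0/1.7, 18/5) = 8.235 servings → $10.29.
lentils + brown rice: the both-tight solution has a negative serving — not a feasible corner.
lentils + banana: intersection lies outside the first quadrant.
lentils + kale: intersection lies outside the first quadrant.
brown rice + banana: the both-tight solution has a negative serving — not a feasible corner.
brown rice + kale: intersection lies outside the first quadrant.
banana + kale with both targets exact would need a negative amount; discard.
Cheapest feasible corner: $2.80.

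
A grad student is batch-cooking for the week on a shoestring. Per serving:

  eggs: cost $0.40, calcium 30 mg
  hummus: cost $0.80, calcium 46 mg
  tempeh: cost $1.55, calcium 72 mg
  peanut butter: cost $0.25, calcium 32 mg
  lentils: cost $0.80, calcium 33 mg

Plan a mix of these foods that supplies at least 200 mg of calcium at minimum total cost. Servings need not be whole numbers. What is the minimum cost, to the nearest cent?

Cost per mg of calcium: peanut butter $0.0078, eggs $0.0133, hummus $0.0174, tempeh $0.0215, lentils $0.0242.
With no serving limits, use only peanut butter: 200 mg / 32 mg = 6.25 servings × $0.25 = $1.56.

$1.56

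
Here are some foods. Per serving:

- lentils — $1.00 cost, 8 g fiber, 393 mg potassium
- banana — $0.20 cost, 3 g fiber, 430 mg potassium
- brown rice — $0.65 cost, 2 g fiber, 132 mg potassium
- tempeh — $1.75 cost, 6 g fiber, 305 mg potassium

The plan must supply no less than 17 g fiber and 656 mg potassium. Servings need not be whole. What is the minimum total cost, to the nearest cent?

Two binding constraints pin down two serving amounts, so the optimal mix uses at most two foods. The candidates are each food alone (scaled to the tighter of fiber/potassium) and each pair with both constraints tight.
lentils only: max(17/8, 656/393) = 2.125 servings → $2.12.
banana only: max(17/3, 656/430) = 5.667 servings → $1.13.
brown rice only: max(17/2, 656/132) = 8.5 servings → $5.53.
tempeh only: max(17/6, 656/305) = 2.833 servings → $4.96.
lentils + banana: intersection lies outside the first quadrant.
lentils + brown rice with both targets exact would need a negative amount; discard.
lentils + tempeh with both targets exact would need a negative amount; discard.
banana + brown rice: the both-tight solution has a negative serving — not a feasible corner.
banana + tempeh: intersection lies outside the first quadrant.
brown rice + tempeh with both targets exact would need a negative amount; discard.
Cheapest feasible corner: $1.13.

$1.13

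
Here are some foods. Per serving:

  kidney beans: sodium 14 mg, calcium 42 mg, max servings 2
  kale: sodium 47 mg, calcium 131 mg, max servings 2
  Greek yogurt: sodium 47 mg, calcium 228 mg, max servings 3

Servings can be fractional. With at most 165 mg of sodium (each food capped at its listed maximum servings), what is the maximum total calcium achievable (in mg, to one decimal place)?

756.0 mg

Calcium per mg sodium: Greek yogurt 4.851, kidney beans 3, kale 2.787.
Take 3 servings of Greek yogurt: uses 141 mg sodium, +684.0 mg calcium (running total 684.0 mg).
Take 1.714 servings of kidney beans: uses 24 mg sodium, +72.0 mg calcium (running total 756.0 mg).
Greedy by best ratio exhausts the sodium allowance optimally: 756.0 mg.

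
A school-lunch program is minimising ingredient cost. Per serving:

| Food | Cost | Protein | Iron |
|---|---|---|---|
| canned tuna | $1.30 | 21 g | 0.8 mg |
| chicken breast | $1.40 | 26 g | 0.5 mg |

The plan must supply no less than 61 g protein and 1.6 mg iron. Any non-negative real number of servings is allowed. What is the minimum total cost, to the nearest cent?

Check every corner: each single food scaled to meet both minima, and each pair solved so both constraints bind.
canned tuna only: max(61/21, 1.6/0.8) = 2.905 servings → $3.78.
chicken breast only: max(61/26, 1.6/0.5) = 3.2 servings → $4.48.
canned tuna + chicken breast with both tight: 1.078 servings and 1.476 servings → $3.47.
So the least-cost plan costs $3.47.

$3.47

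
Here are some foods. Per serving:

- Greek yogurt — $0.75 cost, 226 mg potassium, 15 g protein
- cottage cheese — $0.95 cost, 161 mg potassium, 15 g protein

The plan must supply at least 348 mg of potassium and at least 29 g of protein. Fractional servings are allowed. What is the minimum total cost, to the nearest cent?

This is a tiny linear program; its minimum lies at a vertex of the feasible set. List the vertices and price them.
Greek yogurt only: max(348/226, 29/15) = 1.933 servings → $1.45.
cottage cheese only: max(348/161, 29/15) = 2.161 servings → $2.05.
Greek yogurt + cottage cheese with both tight: 0.5651 servings and 1.368 servings → $1.72.
The minimum over all feasible corners is $1.45.

$1.45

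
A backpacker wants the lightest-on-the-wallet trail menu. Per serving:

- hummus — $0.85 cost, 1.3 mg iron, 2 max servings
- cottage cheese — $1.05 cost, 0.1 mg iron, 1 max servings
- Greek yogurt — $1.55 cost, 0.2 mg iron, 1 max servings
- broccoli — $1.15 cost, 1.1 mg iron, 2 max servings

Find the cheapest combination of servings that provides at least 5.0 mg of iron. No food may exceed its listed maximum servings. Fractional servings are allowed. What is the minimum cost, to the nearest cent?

$5.55

Cost per mg of iron: hummus $0.6538, broccoli $1.0455, Greek yogurt $7.7500, cottage cheese $10.5000.
Take 2 servings of hummus: +2.6 mg iron for $1.70 (total $1.70, still need 2.4 mg).
Take 2 servings of broccoli: +2.2 mg iron for $2.30 (total $4.00, still need 0.2 mg).
Take 1 serving of Greek yogurt: +0.2 mg iron for $1.55 (total $5.55, still need 0.0 mg).
Greedy by cheapest-per-mg is optimal for a single linear constraint, so the minimum cost is $5.55.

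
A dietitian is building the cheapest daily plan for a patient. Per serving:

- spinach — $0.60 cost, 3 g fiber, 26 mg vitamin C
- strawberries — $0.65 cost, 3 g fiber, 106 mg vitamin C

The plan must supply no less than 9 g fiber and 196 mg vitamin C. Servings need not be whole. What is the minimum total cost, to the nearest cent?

$1.87

Check every corner: each single food scaled to meet both minima, and each pair solved so both constraints bind.
spinach only: max(9/3, 196/26) = 7.538 servings → $4.52.
strawberries only: max(9/3, 196/106) = 3 servings → $1.95.
spinach + strawberries with both tight: 1.525 servings and 1.475 servings → $1.87.
So the least-cost plan costs $1.87.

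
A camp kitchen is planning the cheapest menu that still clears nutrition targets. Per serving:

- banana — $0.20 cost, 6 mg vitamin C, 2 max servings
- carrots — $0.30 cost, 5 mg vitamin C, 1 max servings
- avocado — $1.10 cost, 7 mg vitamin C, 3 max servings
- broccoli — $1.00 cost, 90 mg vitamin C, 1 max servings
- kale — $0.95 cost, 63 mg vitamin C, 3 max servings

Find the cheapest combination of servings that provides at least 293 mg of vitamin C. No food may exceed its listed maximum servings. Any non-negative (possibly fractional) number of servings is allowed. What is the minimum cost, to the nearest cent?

Cost per mg of vitamin C: broccoli $0.0111, kale $0.0151, banana $0.0333, carrots $0.0600, avocado $0.1571.
Take 1 serving of broccoli: +90.0 mg vitamin C for $1.00 (total $1.00, still need 203.0 mg).
Take 3 servings of kale: +189.0 mg vitamin C for $2.85 (total $3.85, still need 14.0 mg).
Take 2 servings of banana: +12.0 mg vitamin C for $0.40 (total $4.25, still need 2.0 mg).
Take 0.4 servings of carrots: +2.0 mg vitamin C for $0.12 (total $4.37, still need 0.0 mg).
Greedy by cheapest-per-mg is optimal for a single linear constraint, so the minimum cost is $4.37.

$4.37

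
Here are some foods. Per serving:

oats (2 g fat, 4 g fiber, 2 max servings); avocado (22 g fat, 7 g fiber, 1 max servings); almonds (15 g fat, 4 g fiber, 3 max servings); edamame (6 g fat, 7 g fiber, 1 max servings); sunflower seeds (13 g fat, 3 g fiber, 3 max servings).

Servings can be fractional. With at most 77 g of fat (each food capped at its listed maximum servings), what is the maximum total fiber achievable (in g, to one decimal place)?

Fiber per g fat: oats 2, edamame 1.167, avocado 0.3182, almonds 0.2667, sunflower seeds 0.2308.
Take 2 servings of oats: uses 4 g fat, +8.0 g fiber (running total 8.0 g).
Take 1 serving of edamame: uses 6 g fat, +7.0 g fiber (running total 15.0 g).
Take 1 serving of avocado: uses 22 g fat, +7.0 g fiber (running total 22.0 g).
Take 3 servings of almonds: uses 45 g fat, +12.0 g fiber (running total 34.0 g).
Greedy by best ratio exhausts the fat allowance optimally: 34.0 g.

34.0 g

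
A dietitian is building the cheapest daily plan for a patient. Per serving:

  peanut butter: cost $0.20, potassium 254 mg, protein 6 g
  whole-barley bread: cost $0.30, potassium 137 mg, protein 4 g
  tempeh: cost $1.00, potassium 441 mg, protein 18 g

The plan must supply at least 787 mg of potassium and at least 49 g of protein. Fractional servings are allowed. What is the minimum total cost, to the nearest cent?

An LP optimum is at a vertex; with two nutrient constraints at most two foods are used. Check each candidate.
peanut butter only: max(787/254, 49/6) = 8.167 servings → $1.63.
whole-barley bread only: max(787/137, 49/4) = 12.25 servings → $3.67.
tempeh only: max(787/441, 49/18) = 2.722 servings → $2.72.
peanut butter + whole-barley bread: intersection lies outside the first quadrant.
peanut butter + tempeh: the both-tight solution has a negative serving — not a feasible corner.
whole-barley bread + tempeh with both targets exact would need a negative amount; discard.
Cheapest feasible corner: $1.63.

$1.63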